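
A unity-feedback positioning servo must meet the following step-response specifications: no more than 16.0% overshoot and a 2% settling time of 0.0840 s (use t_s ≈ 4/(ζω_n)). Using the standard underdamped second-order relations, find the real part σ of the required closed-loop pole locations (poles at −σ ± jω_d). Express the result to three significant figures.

The settling-time spec alone fixes σ = ζω_n = 4/t_s = 4/0.0840 = 47.6.
(Overshoot then fixes ζ = 0.504 and hence ω_d = σ·√(1−ζ²)/ζ = 81.6 rad/s.)

σ ≈ 47.6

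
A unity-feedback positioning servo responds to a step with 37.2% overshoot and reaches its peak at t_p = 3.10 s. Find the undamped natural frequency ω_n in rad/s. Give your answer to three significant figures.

ζ from %OS: ζ = |ln 0.372|/√(π²+ln²0.372) = 0.300.
t_p = π/ω_d ⇒ ω_d = 1.01 rad/s; then ω_n = ω_d/√(1−ζ²) = 1.06 rad/s.

ω_n ≈ 1.06 rad/s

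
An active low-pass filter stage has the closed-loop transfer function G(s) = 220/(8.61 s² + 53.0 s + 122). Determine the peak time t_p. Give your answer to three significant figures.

Dividing through by 8.61: denominator becomes s² + 6.156 s + 14.17.
So ω_n = √14.17 = 3.76 rad/s and ζ = 6.156/(2·3.76) = 0.818.
ω_d = 3.76·√(1 − 0.818²) = 2.17 rad/s. t_p = π/ω_d = 1.45 s.

t_p ≈ 1.45 s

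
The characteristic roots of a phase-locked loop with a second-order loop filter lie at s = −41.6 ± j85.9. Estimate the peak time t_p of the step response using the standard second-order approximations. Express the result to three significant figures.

t_p = π/ω_d with ω_d = 85.9 (the imaginary part), so t_p = 0.0366 s.

t_p ≈ 0.0366 s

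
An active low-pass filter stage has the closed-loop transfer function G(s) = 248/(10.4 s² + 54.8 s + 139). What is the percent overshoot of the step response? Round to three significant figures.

%OS ≈ 3.82%

Dividing through by 10.4: denominator becomes s² + 5.269 s + 13.37.
So ω_n = √13.37 = 3.66 rad/s and ζ = 5.269/(2·3.66) = 0.721.
%OS = 100·exp(−πζ/√(1−ζ²)) = 3.82%.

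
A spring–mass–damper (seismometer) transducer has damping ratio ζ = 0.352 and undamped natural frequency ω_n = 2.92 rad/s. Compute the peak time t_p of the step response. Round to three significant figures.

t_p ≈ 1.15 s

The damped frequency is ω_d = ω_n√(1−ζ²) = 2.92·√(1−0.124) = 2.73 rad/s.
Peak time t_p = π/ω_d = π/2.73 = 1.15 s.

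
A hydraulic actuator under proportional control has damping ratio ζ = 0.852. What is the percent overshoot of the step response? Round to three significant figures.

For an underdamped second-order system, %OS = 100·exp(−πζ/√(1−ζ²)).
πζ/√(1−ζ²) = π·0.852/√(1−0.726) = 5.113, so %OS = 100·e^(−5.113) = 0.602%.

%OS ≈ 0.602%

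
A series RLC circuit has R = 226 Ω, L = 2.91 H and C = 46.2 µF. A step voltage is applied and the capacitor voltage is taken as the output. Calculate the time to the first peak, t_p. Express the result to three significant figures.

t_p ≈ 0.0408 s

For a series RLC circuit (capacitor voltage as output), ω_n = 1/√(LC) = 1/√(2.91 H · 46.2 µF) = 86.2 rad/s.
ζ = (R/2)·√(C/L) = (226/2)·√(46.2 µF/2.91 H) = 0.450.
The damped frequency ω_d = ω_n√(1−ζ²) = 77.0 rad/s. t_p = π/ω_d = 0.0408 s.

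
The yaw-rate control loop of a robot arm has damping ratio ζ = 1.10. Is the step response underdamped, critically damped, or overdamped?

overdamped

Since ζ = 1.10 > 1, the system is overdamped.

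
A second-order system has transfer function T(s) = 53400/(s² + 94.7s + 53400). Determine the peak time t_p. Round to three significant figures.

Matching coefficients with s² + 2ζω_n s + ω_n² gives ω_n² = 53400 ⇒ ω_n = 231 rad/s, and ζ = 94.7/(2ω_n) = 0.205.
The damped frequency ω_d = ω_n√(1−ζ²) = 226 rad/s. Then t_p = π/ω_d = 0.0139 s.

t_p ≈ 0.0139 s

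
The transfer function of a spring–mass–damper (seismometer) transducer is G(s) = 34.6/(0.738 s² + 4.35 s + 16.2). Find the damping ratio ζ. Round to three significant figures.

Dividing through by 0.738: denominator becomes s² + 5.894 s + 21.95.
So ω_n = √21.95 = 4.69 rad/s and ζ = 5.894/(2·4.69) = 0.629.

ζ ≈ 0.629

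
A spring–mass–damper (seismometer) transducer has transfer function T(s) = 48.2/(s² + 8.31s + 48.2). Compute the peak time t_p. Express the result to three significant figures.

ω_n = √48.2 = 6.94 rad/s; ζ = 8.31/(2·6.94) = 0.598.
ω_d = 6.94·√(1 − 0.598²) = 5.56 rad/s. Then t_p = π/ω_d = 0.565 s.

t_p ≈ 0.565 s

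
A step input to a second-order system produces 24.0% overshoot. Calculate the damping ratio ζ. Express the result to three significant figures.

ζ ≈ 0.414

ζ = −ln(OS)/√(π² + (ln OS)²). With OS = 0.240, ln OS = −1.427 and ζ = 1.427/3.451 = 0.414.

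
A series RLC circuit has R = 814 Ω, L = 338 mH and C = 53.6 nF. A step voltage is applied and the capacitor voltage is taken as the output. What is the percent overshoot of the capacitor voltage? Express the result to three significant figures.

For a series RLC circuit (capacitor voltage as output), ω_n = 1/√(LC) = 1/√(338 mH · 53.6 nF) = 7430 rad/s.
ζ = (R/2)·√(C/L) = (814/2)·√(53.6 nF/338 mH) = 0.162.
Overshoot: exp(−π·0.162/√(1−0.162²)) = 0.597, i.e. 59.7%.

%OS ≈ 59.7%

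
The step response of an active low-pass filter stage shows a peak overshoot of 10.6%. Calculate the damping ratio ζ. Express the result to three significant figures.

From %OS = 100·exp(−πζ/√(1−ζ²)), invert to get ζ = −ln(OS)/√(π² + ln²(OS)) with OS = 0.106.
−ln 0.106 = 2.244, so ζ = 2.244/√(π² + 5.037) = 0.581.

ζ ≈ 0.581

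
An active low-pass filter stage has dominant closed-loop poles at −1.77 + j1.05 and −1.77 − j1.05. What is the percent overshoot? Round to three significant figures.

|pole| = ω_n = √(1.77² + 1.05²) = 2.06 rad/s; ζ = cos θ = σ/ω_n = 0.860.
%OS = 100 e^{−πζ/√(1−ζ²)} with ζ = 0.860 gives 0.501%.

%OS ≈ 0.501%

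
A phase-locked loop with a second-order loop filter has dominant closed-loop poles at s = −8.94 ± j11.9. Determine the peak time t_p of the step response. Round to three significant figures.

t_p ≈ 0.264 s

t_p = π/ω_d with ω_d = 11.9 (the imaginary part), so t_p = 0.264 s.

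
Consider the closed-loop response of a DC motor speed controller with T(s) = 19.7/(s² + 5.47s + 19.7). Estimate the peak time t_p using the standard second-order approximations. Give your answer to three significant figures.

t_p ≈ 0.899 s

Comparing the denominator to s² + 2ζω_n s + ω_n²: ω_n = √19.7 = 4.44 rad/s, and 2ζω_n = 5.47 so ζ = 5.47/(2·4.44) = 0.616.
The damped frequency ω_d = ω_n√(1−ζ²) = 3.50 rad/s. Then t_p = π/ω_d = 0.899 s.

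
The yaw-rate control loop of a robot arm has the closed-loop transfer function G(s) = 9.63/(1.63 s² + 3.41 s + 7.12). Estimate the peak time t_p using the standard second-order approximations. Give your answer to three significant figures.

t_p ≈ 1.74 s

Dividing through by 1.63: denominator becomes s² + 2.092 s + 4.368.
So ω_n = √4.368 = 2.09 rad/s and ζ = 2.092/(2·2.09) = 0.500.
ω_d = ω_n√(1−ζ²) = 1.81 rad/s. t_p = π/ω_d = 1.74 s.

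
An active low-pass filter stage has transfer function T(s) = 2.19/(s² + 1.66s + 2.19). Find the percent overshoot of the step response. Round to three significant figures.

%OS ≈ 11.9%

Comparing the denominator to s² + 2ζω_n s + ω_n²: ω_n = √2.19 = 1.48 rad/s, and 2ζω_n = 1.66 so ζ = 1.66/(2·1.48) = 0.561.
%OS = 100·exp(−πζ/√(1−ζ²)) = 11.9%.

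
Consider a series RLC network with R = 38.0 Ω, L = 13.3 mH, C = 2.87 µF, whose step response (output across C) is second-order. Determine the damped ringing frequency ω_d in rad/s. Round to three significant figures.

ω_d ≈ 4910 rad/s

For a series RLC circuit (capacitor voltage as output), ω_n = 1/√(LC) = 1/√(13.3 mH · 2.87 µF) = 5120 rad/s.
ζ = (R/2)·√(C/L) = (38.0/2)·√(2.87 µF/13.3 mH) = 0.279.
ω_d = ω_n√(1−ζ²) = 4910 rad/s.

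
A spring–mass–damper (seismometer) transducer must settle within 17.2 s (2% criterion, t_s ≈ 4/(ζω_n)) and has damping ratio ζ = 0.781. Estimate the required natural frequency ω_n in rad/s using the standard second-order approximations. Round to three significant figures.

Rearranging t_s ≈ 4/(ζω_n) gives ω_n = 4/(ζ·t_s) = 4/(0.781 × 17.2) = 0.298 rad/s.

ω_n ≈ 0.298 rad/s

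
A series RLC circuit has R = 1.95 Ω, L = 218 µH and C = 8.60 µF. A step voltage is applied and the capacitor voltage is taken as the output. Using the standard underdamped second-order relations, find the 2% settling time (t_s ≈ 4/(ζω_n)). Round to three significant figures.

t_s ≈ 0.000894 s

For a series RLC circuit (capacitor voltage as output), ω_n = 1/√(LC) = 1/√(218 µH · 8.60 µF) = 23100 rad/s.
ζ = (R/2)·√(C/L) = (1.95/2)·√(8.60 µF/218 µH) = 0.194.
t_s ≈ 4/(ζω_n) = 0.000894 s.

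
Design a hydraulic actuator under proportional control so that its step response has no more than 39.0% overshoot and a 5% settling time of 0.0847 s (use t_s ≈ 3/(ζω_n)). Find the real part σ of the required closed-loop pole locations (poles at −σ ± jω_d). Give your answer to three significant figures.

σ ≈ 35.4

The settling-time spec alone fixes σ = ζω_n = 3/t_s = 3/0.0847 = 35.4.
(Overshoot then fixes ζ = 0.287 and hence ω_d = σ·√(1−ζ²)/ζ = 118 rad/s.)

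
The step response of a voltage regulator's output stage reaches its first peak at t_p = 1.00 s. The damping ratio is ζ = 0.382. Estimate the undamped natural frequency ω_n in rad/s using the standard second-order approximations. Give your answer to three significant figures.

Peak time t_p = π/ω_d, so ω_d = π/t_p = π/1.00 = 3.14 rad/s.
ω_n = ω_d/√(1−ζ²) = 3.14/√0.854 = 3.40 rad/s.

ω_n ≈ 3.40 rad/s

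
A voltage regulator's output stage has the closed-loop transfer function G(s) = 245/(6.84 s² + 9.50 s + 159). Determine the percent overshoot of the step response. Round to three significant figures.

Dividing through by 6.84: denominator becomes s² + 1.389 s + 23.25.
So ω_n = √23.25 = 4.82 rad/s and ζ = 1.389/(2·4.82) = 0.144.
%OS = 100·exp(−πζ/√(1−ζ²)) = 63.3%.

%OS ≈ 63.3%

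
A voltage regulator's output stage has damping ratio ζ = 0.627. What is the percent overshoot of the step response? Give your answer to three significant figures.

%OS ≈ 7.98%

For an underdamped second-order system, %OS = 100·exp(−πζ/√(1−ζ²)).
πζ/√(1−ζ²) = π·0.627/√(1−0.393) = 2.529, so %OS = 100·e^(−2.529) = 7.98%.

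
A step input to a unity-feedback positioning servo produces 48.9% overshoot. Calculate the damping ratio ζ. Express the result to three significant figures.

ζ ≈ 0.222

ζ = −ln(OS)/√(π² + (ln OS)²). With OS = 0.489, ln OS = −0.7154 and ζ = 0.7154/3.222 = 0.222.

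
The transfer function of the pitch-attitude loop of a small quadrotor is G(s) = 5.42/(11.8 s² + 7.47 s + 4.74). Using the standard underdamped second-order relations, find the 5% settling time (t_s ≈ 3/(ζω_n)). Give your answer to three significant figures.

t_s ≈ 9.48 s

Dividing through by 11.8: denominator becomes s² + 0.6331 s + 0.4017.
So ω_n = √0.4017 = 0.634 rad/s and ζ = 0.6331/(2·0.634) = 0.499.
t_s ≈ 3/(ζω_n) = 9.48 s.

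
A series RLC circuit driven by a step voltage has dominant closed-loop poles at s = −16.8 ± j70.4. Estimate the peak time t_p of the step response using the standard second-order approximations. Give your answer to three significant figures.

t_p = π/ω_d with ω_d = 70.4 (the imaginary part), so t_p = 0.0446 s.

t_p ≈ 0.0446 s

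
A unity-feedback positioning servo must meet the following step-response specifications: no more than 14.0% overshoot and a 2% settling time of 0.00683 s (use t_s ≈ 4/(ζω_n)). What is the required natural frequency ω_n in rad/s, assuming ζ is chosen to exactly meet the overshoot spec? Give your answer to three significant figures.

From %OS = 100·exp(−πζ/√(1−ζ²)), invert to get ζ = −ln(OS)/√(π² + ln²(OS)) with OS = 0.140.
−ln 0.140 = 1.966, so ζ = 1.966/√(π² + 3.866) = 0.531.
Then ω_n = 4/(ζ t_s) = 4/(0.531 × 0.00683) = 1100 rad/s.

ω_n ≈ 1100 rad/s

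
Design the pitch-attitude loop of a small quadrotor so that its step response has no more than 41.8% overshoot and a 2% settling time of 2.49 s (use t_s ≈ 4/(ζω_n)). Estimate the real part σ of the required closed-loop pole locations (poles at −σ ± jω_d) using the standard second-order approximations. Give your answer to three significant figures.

σ ≈ 1.61

The settling-time spec alone fixes σ = ζω_n = 4/t_s = 4/2.49 = 1.61.
(Overshoot then fixes ζ = 0.268 and hence ω_d = σ·√(1−ζ²)/ζ = 5.79 rad/s.)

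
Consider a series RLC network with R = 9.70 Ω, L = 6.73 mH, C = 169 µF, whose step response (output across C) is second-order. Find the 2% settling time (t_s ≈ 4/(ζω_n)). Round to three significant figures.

t_s ≈ 0.00555 s

For a series RLC circuit (capacitor voltage as output), ω_n = 1/√(LC) = 1/√(6.73 mH · 169 µF) = 938 rad/s.
ζ = (R/2)·√(C/L) = (9.70/2)·√(169 µF/6.73 mH) = 0.769.
t_s ≈ 4/(ζω_n) = 0.00555 s.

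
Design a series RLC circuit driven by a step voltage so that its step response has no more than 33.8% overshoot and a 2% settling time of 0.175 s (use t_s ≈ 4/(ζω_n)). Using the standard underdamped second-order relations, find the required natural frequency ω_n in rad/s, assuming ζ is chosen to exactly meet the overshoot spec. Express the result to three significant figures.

ζ = −ln(OS)/√(π² + (ln OS)²). With OS = 0.338, ln OS = −1.085 and ζ = 1.085/3.324 = 0.326.
From t_s ≈ 4/(ζω_n): ω_n = 4/(ζ·t_s) = 4/(0.326·0.175) = 70.0 rad/s.

ω_n ≈ 70.0 rad/s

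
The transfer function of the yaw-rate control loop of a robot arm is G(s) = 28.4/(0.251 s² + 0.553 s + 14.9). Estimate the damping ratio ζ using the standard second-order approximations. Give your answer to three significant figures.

ζ ≈ 0.143

Dividing through by 0.251: denominator becomes s² + 2.203 s + 59.36.
So ω_n = √59.36 = 7.70 rad/s and ζ = 2.203/(2·7.70) = 0.143.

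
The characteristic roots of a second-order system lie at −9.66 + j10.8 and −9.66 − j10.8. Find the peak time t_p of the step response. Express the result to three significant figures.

t_p ≈ 0.291 s

t_p = π/ω_d with ω_d = 10.8 (the imaginary part), so t_p = 0.291 s.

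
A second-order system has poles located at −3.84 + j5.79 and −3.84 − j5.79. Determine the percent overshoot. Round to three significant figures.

|pole| = ω_n = √(3.84² + 5.79²) = 6.95 rad/s; ζ = cos θ = σ/ω_n = 0.553.
Overshoot: exp(−π·0.553/√(1−0.553²)) = 0.124, i.e. 12.4%.

%OS ≈ 12.4%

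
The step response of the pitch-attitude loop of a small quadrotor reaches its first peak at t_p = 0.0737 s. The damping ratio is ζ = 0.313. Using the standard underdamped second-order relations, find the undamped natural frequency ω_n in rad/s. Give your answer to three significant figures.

ω_n ≈ 44.9 rad/s

Peak time t_p = π/ω_d, so ω_d = π/t_p = π/0.0737 = 42.6 rad/s.
ω_n = ω_d/√(1−ζ²) = 42.6/√0.902 = 44.9 rad/s.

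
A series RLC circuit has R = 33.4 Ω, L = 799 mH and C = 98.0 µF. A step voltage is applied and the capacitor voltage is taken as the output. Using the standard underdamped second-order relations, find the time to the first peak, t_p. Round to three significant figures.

For a series RLC circuit (capacitor voltage as output), ω_n = 1/√(LC) = 1/√(799 mH · 98.0 µF) = 113 rad/s.
ζ = (R/2)·√(C/L) = (33.4/2)·√(98.0 µF/799 mH) = 0.185.
The damped frequency ω_d = ω_n√(1−ζ²) = 111 rad/s. t_p = π/ω_d = 0.0283 s.

t_p ≈ 0.0283 s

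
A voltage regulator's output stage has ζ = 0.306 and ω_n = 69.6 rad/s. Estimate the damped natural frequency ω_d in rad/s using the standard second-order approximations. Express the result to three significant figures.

ω_d = ω_n√(1−ζ²) = 69.6·√0.906 = 66.3 rad/s.

ω_d ≈ 66.3 rad/s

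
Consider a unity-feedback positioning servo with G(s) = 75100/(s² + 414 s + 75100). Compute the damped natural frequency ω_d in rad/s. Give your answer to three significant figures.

Comparing the denominator to s² + 2ζω_n s + ω_n²: ω_n = √75100 = 274 rad/s, and 2ζω_n = 414 so ζ = 414/(2·274) = 0.755.
ω_d = ω_n√(1−ζ²) = 180 rad/s.

ω_d ≈ 180 rad/s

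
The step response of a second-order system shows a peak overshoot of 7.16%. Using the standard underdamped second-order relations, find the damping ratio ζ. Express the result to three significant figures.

Inverting the overshoot relation: ζ = |ln 0.0716|/√(π² + ln²0.0716) = 0.643.

ζ ≈ 0.643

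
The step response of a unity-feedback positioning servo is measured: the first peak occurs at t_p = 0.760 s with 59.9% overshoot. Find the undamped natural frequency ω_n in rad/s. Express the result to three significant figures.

From the overshoot, ζ = −ln(OS)/√(π²+ln²(OS)) = 0.161.
t_p = π/ω_d ⇒ ω_d = 4.13 rad/s; then ω_n = ω_d/√(1−ζ²) = 4.19 rad/s.

ω_n ≈ 4.19 rad/s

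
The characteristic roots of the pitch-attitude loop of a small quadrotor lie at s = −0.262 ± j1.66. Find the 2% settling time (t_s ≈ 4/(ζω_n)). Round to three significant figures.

t_s ≈ 15.3 s

For poles at −σ ± jω_d, ζω_n = σ = 0.262, so t_s ≈ 4/σ = 15.3 s.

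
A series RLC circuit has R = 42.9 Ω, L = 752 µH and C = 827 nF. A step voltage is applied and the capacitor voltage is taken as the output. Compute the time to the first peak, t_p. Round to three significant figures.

For a series RLC circuit (capacitor voltage as output), ω_n = 1/√(LC) = 1/√(752 µH · 827 nF) = 40100 rad/s.
ζ = (R/2)·√(C/L) = (42.9/2)·√(827 nF/752 µH) = 0.711.
ω_d = 40100·√(1 − 0.711²) = 28200 rad/s. t_p = π/ω_d = 0.000111 s.

t_p ≈ 0.000111 s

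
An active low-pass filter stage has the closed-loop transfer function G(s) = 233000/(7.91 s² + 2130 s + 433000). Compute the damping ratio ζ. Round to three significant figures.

ζ ≈ 0.575

Dividing through by 7.91: denominator becomes s² + 269.3 s + 54740.
So ω_n = √54740 = 234 rad/s and ζ = 269.3/(2·234) = 0.575.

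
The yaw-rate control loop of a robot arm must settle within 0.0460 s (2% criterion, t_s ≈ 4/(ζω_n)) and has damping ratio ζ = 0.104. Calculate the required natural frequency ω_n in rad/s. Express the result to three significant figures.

ω_n ≈ 836 rad/s

Rearranging t_s ≈ 4/(ζω_n) gives ω_n = 4/(ζ·t_s) = 4/(0.104 × 0.0460) = 836 rad/s.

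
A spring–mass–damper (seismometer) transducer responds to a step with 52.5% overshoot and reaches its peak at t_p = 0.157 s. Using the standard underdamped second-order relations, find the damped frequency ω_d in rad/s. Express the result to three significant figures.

t_p = π/ω_d, so ω_d = π/0.157 = 20.0 rad/s.

ω_d ≈ 20.0 rad/s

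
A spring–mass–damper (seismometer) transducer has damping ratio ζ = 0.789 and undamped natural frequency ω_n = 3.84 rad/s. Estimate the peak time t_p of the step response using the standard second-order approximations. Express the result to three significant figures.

The damped frequency is ω_d = ω_n√(1−ζ²) = 3.84·√(1−0.623) = 2.36 rad/s.
Peak time t_p = π/ω_d = π/2.36 = 1.33 s.

t_p ≈ 1.33 s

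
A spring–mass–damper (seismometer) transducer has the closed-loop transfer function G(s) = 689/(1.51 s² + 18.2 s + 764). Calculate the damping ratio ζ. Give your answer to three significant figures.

Dividing through by 1.51: denominator becomes s² + 12.05 s + 506.0.
So ω_n = √506.0 = 22.5 rad/s and ζ = 12.05/(2·22.5) = 0.268.

ζ ≈ 0.268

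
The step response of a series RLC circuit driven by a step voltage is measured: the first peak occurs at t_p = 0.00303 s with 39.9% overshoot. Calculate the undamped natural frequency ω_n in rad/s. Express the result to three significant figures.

From the overshoot, ζ = −ln(OS)/√(π²+ln²(OS)) = 0.281.
t_p = π/ω_d ⇒ ω_d = 1040 rad/s; then ω_n = ω_d/√(1−ζ²) = 1080 rad/s.

ω_n ≈ 1080 rad/s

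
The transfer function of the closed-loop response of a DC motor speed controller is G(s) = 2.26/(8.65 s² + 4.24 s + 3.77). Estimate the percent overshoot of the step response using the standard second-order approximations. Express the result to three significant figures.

Dividing through by 8.65: denominator becomes s² + 0.4902 s + 0.4358.
So ω_n = √0.4358 = 0.660 rad/s and ζ = 0.4902/(2·0.660) = 0.371.
Overshoot: exp(−π·0.371/√(1−0.371²)) = 0.285, i.e. 28.5%.

%OS ≈ 28.5%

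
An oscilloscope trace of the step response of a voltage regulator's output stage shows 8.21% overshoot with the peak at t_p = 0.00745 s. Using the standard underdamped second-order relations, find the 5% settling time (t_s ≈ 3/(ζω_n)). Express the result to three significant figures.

From the overshoot, ζ = −ln(OS)/√(π²+ln²(OS)) = 0.623.
t_p = π/ω_d ⇒ ω_d = 422 rad/s; then ω_n = ω_d/√(1−ζ²) = 539 rad/s.
t_s ≈ 3/(ζω_n) = 3/(0.623·539) = 0.00894 s.

t_s ≈ 0.00894 s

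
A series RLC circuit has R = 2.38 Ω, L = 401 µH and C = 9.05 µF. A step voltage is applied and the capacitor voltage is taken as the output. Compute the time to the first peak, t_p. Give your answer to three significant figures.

t_p ≈ 0.000192 s

For a series RLC circuit (capacitor voltage as output), ω_n = 1/√(LC) = 1/√(401 µH · 9.05 µF) = 16600 rad/s.
ζ = (R/2)·√(C/L) = (2.38/2)·√(9.05 µF/401 µH) = 0.179.
ω_d = 16600·√(1 − 0.179²) = 16300 rad/s. t_p = π/ω_d = 0.000192 s.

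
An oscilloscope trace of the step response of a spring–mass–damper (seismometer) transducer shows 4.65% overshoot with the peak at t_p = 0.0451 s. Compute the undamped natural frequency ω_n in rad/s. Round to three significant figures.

ω_n ≈ 97.4 rad/s

The overshoot fixes ζ = −ln(OS)/√(π²+ln²(OS)) = 0.699.
t_p = π/ω_d ⇒ ω_d = 69.7 rad/s; then ω_n = ω_d/√(1−ζ²) = 97.4 rad/s.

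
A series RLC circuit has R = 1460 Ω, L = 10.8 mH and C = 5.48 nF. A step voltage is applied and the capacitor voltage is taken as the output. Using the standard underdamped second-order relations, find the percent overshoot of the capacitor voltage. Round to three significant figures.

%OS ≈ 14.8%

For a series RLC circuit (capacitor voltage as output), ω_n = 1/√(LC) = 1/√(10.8 mH · 5.48 nF) = 130000 rad/s.
ζ = (R/2)·√(C/L) = (1460/2)·√(5.48 nF/10.8 mH) = 0.520.
%OS = 100·exp(−πζ/√(1−ζ²)) = 14.8%.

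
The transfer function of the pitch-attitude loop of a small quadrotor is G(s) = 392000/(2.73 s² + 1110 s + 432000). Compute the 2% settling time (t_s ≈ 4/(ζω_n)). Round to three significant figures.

t_s ≈ 0.0197 s

Dividing through by 2.73: denominator becomes s² + 406.6 s + 158200.
So ω_n = √158200 = 398 rad/s and ζ = 406.6/(2·398) = 0.511.
t_s ≈ 4/(ζω_n) = 0.0197 s.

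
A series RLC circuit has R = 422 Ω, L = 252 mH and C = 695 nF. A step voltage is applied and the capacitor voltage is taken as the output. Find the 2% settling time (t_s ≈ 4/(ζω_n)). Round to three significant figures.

t_s ≈ 0.00478 s

For a series RLC circuit (capacitor voltage as output), ω_n = 1/√(LC) = 1/√(252 mH · 695 nF) = 2390 rad/s.
ζ = (R/2)·√(C/L) = (422/2)·√(695 nF/252 mH) = 0.350.
t_s ≈ 4/(ζω_n) = 0.00478 s.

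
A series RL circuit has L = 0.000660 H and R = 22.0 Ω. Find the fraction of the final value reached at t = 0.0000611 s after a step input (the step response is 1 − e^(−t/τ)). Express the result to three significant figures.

τ = L/R = 0.000660/22.0 = 0.0000300 s.
y(t)/y_∞ = 1 − e^(−t/τ) = 1 − e^(−0.0000611/0.0000300) = 1 − e^(−2.04) = 0.870.

y/y_∞ ≈ 0.870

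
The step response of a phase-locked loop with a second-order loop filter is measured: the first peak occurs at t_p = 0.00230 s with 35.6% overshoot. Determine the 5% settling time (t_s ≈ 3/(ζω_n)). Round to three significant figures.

t_s ≈ 0.00668 s

From the overshoot, ζ = −ln(OS)/√(π²+ln²(OS)) = 0.312.
From t_p = π/ω_d, ω_d = π/0.00230 = 1370 rad/s, so ω_n = ω_d/√(1−ζ²) = 1440 rad/s.
t_s ≈ 3/(ζω_n) = 3/(0.312·1440) = 0.00668 s.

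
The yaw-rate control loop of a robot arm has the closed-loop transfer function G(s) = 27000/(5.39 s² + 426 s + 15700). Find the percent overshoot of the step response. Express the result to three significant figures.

%OS ≈ 3.41%

Dividing through by 5.39: denominator becomes s² + 79.04 s + 2913.
So ω_n = √2913 = 54.0 rad/s and ζ = 79.04/(2·54.0) = 0.732.
%OS = 100·exp(−πζ/√(1−ζ²)) = 3.41%.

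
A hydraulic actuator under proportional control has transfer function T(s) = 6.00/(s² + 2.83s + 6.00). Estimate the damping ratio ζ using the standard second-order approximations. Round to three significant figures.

Comparing the denominator to s² + 2ζω_n s + ω_n²: ω_n = √6.00 = 2.45 rad/s, and 2ζω_n = 2.83 so ζ = 2.83/(2·2.45) = 0.578.

ζ ≈ 0.578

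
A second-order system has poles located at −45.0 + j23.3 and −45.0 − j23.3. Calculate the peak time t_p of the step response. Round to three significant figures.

t_p = π/ω_d with ω_d = 23.3 (the imaginary part), so t_p = 0.135 s.

t_p ≈ 0.135 s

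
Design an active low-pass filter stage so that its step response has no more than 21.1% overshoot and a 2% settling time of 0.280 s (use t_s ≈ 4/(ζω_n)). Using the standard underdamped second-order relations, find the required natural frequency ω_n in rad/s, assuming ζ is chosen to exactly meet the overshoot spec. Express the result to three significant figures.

ζ = −ln(OS)/√(π² + (ln OS)²). With OS = 0.211, ln OS = −1.556 and ζ = 1.556/3.506 = 0.444.
Then ω_n = 4/(ζ t_s) = 4/(0.444 × 0.280) = 32.2 rad/s.

ω_n ≈ 32.2 rad/s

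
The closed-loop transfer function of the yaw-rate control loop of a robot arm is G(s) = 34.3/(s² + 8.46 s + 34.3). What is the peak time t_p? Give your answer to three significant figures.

t_p ≈ 0.776 s

Matching coefficients with s² + 2ζω_n s + ω_n² gives ω_n² = 34.3 ⇒ ω_n = 5.86 rad/s, and ζ = 8.46/(2ω_n) = 0.722.
ω_d = ω_n√(1−ζ²) = 4.05 rad/s. Then t_p = π/ω_d = 0.776 s.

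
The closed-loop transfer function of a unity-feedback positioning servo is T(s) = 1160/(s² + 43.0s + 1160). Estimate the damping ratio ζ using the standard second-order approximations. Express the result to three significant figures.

Comparing the denominator to s² + 2ζω_n s + ω_n²: ω_n = √1160 = 34.1 rad/s, and 2ζω_n = 43.0 so ζ = 43.0/(2·34.1) = 0.631.

ζ ≈ 0.631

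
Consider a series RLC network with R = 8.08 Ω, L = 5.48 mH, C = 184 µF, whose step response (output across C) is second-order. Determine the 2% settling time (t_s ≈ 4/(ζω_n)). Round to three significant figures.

For a series RLC circuit (capacitor voltage as output), ω_n = 1/√(LC) = 1/√(5.48 mH · 184 µF) = 996 rad/s.
ζ = (R/2)·√(C/L) = (8.08/2)·√(184 µF/5.48 mH) = 0.740.
t_s ≈ 4/(ζω_n) = 0.00543 s.

t_s ≈ 0.00543 s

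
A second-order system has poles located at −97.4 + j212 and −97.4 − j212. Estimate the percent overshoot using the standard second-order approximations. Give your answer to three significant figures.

%OS ≈ 23.6%

With σ = 97.4, ω_d = 212: ω_n = √(σ²+ω_d²) = 233 rad/s, ζ = σ/ω_n = 0.417.
Overshoot: exp(−π·0.417/√(1−0.417²)) = 0.236, i.e. 23.6%.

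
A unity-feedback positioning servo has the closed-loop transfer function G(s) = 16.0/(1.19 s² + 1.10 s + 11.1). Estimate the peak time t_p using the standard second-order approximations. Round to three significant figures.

Dividing through by 1.19: denominator becomes s² + 0.9244 s + 9.328.
So ω_n = √9.328 = 3.05 rad/s and ζ = 0.9244/(2·3.05) = 0.151.
The damped frequency ω_d = ω_n√(1−ζ²) = 3.02 rad/s. t_p = π/ω_d = 1.04 s.

t_p ≈ 1.04 s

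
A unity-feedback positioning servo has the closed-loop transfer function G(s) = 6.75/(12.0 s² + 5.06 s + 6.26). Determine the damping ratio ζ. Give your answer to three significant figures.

Dividing through by 12.0: denominator becomes s² + 0.4217 s + 0.5217.
So ω_n = √0.5217 = 0.722 rad/s and ζ = 0.4217/(2·0.722) = 0.292.

ζ ≈ 0.292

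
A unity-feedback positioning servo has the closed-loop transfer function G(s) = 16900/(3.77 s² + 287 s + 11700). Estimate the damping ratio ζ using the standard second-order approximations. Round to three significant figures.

Dividing through by 3.77: denominator becomes s² + 76.13 s + 3103.
So ω_n = √3103 = 55.7 rad/s and ζ = 76.13/(2·55.7) = 0.683.

ζ ≈ 0.683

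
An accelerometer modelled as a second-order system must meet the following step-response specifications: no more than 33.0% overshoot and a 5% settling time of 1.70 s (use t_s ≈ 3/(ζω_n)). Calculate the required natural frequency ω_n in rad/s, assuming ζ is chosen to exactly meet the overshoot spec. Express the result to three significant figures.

From %OS = 100·exp(−πζ/√(1−ζ²)), invert to get ζ = −ln(OS)/√(π² + ln²(OS)) with OS = 0.330.
−ln 0.330 = 1.109, so ζ = 1.109/√(π² + 1.229) = 0.333.
Then ω_n = 3/(ζ t_s) = 3/(0.333 × 1.70) = 5.30 rad/s.

ω_n ≈ 5.30 rad/s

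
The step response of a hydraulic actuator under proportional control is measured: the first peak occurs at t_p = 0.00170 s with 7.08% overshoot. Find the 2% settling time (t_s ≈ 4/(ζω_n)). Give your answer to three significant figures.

ζ from %OS: ζ = |ln 0.0708|/√(π²+ln²0.0708) = 0.644.
t_p = π/ω_d ⇒ ω_d = 1850 rad/s; then ω_n = ω_d/√(1−ζ²) = 2420 rad/s.
t_s ≈ 4/(ζω_n) = 4/(0.644·2420) = 0.00257 s.

t_s ≈ 0.00257 s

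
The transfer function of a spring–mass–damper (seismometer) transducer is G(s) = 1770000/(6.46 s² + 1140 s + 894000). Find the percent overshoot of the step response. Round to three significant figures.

%OS ≈ 46.4%

Dividing through by 6.46: denominator becomes s² + 176.5 s + 138400.
So ω_n = √138400 = 372 rad/s and ζ = 176.5/(2·372) = 0.237.
%OS = 100 e^{−πζ/√(1−ζ²)} with ζ = 0.237 gives 46.4%.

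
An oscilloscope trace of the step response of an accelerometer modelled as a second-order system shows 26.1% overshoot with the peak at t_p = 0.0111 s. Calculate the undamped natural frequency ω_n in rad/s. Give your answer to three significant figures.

ω_n ≈ 308 rad/s

ζ from %OS: ζ = |ln 0.261|/√(π²+ln²0.261) = 0.393.
From t_p = π/ω_d, ω_d = π/0.0111 = 283 rad/s, so ω_n = ω_d/√(1−ζ²) = 308 rad/s.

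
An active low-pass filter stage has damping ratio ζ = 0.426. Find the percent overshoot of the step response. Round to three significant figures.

%OS ≈ 22.8%

For an underdamped second-order system, %OS = 100·exp(−πζ/√(1−ζ²)).
πζ/√(1−ζ²) = π·0.426/√(1−0.181) = 1.479, so %OS = 100·e^(−1.479) = 22.8%.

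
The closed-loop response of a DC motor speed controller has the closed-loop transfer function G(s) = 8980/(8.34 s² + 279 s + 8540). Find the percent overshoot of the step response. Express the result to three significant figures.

Dividing through by 8.34: denominator becomes s² + 33.45 s + 1024.
So ω_n = √1024 = 32.0 rad/s and ζ = 33.45/(2·32.0) = 0.523.
%OS = 100 e^{−πζ/√(1−ζ²)} with ζ = 0.523 gives 14.6%.

%OS ≈ 14.6%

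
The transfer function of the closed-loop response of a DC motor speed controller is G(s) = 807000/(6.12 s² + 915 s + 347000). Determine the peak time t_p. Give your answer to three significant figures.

Dividing through by 6.12: denominator becomes s² + 149.5 s + 56700.
So ω_n = √56700 = 238 rad/s and ζ = 149.5/(2·238) = 0.314.
ω_d = ω_n√(1−ζ²) = 226 rad/s. t_p = π/ω_d = 0.0139 s.

t_p ≈ 0.0139 s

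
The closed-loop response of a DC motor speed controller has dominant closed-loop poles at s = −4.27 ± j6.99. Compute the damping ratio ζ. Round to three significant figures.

ζ ≈ 0.521

|pole| = ω_n = √(4.27² + 6.99²) = 8.19 rad/s; ζ = cos θ = σ/ω_n = 0.521.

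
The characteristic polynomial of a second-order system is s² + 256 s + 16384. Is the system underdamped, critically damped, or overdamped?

critically damped

a² − 4b = 256² − 4·16384 = 0 (repeated real root); the system is critically damped.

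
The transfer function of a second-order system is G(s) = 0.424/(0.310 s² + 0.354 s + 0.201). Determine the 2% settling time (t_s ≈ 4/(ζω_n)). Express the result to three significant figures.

t_s ≈ 7.01 s

Dividing through by 0.310: denominator becomes s² + 1.142 s + 0.6484.
So ω_n = √0.6484 = 0.805 rad/s and ζ = 1.142/(2·0.805) = 0.709.
t_s ≈ 4/(ζω_n) = 7.01 s.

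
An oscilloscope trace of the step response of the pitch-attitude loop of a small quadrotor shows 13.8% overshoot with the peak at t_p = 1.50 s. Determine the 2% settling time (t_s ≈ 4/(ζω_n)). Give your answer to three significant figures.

t_s ≈ 3.03 s

ζ from %OS: ζ = |ln 0.138|/√(π²+ln²0.138) = 0.533.
t_p = π/ω_d ⇒ ω_d = 2.09 rad/s; then ω_n = ω_d/√(1−ζ²) = 2.48 rad/s.
t_s ≈ 4/(ζω_n) = 4/(0.533·2.48) = 3.03 s.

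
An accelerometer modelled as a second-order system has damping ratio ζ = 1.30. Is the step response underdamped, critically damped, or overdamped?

overdamped

Since ζ = 1.30 > 1, the system is overdamped.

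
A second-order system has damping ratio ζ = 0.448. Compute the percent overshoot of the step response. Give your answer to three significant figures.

For an underdamped second-order system, %OS = 100·exp(−πζ/√(1−ζ²)).
πζ/√(1−ζ²) = π·0.448/√(1−0.201) = 1.574, so %OS = 100·e^(−1.574) = 20.7%.

%OS ≈ 20.7%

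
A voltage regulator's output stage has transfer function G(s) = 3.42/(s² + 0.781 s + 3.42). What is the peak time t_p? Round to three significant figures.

Matching coefficients with s² + 2ζω_n s + ω_n² gives ω_n² = 3.42 ⇒ ω_n = 1.85 rad/s, and ζ = 0.781/(2ω_n) = 0.211.
ω_d = 1.85·√(1 − 0.211²) = 1.81 rad/s. Then t_p = π/ω_d = 1.74 s.

t_p ≈ 1.74 s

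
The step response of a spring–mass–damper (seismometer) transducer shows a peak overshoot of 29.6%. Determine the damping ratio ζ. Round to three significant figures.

ζ = −ln(OS)/√(π² + (ln OS)²). With OS = 0.296, ln OS = −1.217 and ζ = 1.217/3.369 = 0.361.

ζ ≈ 0.361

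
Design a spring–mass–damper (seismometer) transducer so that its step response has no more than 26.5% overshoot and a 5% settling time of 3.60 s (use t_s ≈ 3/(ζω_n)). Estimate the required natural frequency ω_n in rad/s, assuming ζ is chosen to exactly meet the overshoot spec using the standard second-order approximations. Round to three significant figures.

ω_n ≈ 2.14 rad/s

From %OS = 100·exp(−πζ/√(1−ζ²)), invert to get ζ = −ln(OS)/√(π² + ln²(OS)) with OS = 0.265.
−ln 0.265 = 1.328, so ζ = 1.328/√(π² + 1.764) = 0.389.
Then ω_n = 3/(ζ t_s) = 3/(0.389 × 3.60) = 2.14 rad/s.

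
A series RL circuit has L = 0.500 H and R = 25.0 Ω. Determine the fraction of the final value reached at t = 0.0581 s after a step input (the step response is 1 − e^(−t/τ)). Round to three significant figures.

τ = L/R = 0.500/25.0 = 0.0200 s.
y(t)/y_∞ = 1 − e^(−t/τ) = 1 − e^(−0.0581/0.0200) = 1 − e^(−2.90) = 0.945.

y/y_∞ ≈ 0.945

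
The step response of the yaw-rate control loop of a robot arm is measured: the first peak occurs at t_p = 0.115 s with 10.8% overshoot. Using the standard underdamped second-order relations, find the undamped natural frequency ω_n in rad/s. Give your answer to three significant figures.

ω_n ≈ 33.5 rad/s

ζ from %OS: ζ = |ln 0.108|/√(π²+ln²0.108) = 0.578.
t_p = π/ω_d ⇒ ω_d = 27.3 rad/s; then ω_n = ω_d/√(1−ζ²) = 33.5 rad/s.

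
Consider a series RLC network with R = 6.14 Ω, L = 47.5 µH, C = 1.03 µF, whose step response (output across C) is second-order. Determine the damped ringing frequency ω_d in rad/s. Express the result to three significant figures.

For a series RLC circuit (capacitor voltage as output), ω_n = 1/√(LC) = 1/√(47.5 µH · 1.03 µF) = 143000 rad/s.
ζ = (R/2)·√(C/L) = (6.14/2)·√(1.03 µF/47.5 µH) = 0.452.
ω_d = ω_n√(1−ζ²) = 128000 rad/s.

ω_d ≈ 128000 rad/s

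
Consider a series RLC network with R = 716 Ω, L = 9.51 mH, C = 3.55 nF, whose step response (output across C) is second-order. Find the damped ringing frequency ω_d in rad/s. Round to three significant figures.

For a series RLC circuit (capacitor voltage as output), ω_n = 1/√(LC) = 1/√(9.51 mH · 3.55 nF) = 172000 rad/s.
ζ = (R/2)·√(C/L) = (716/2)·√(3.55 nF/9.51 mH) = 0.219.
ω_d = 172000·√(1 − 0.219²) = 168000 rad/s.

ω_d ≈ 168000 rad/s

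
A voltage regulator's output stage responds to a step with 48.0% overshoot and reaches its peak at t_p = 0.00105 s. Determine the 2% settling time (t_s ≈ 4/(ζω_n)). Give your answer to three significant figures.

From the overshoot, ζ = −ln(OS)/√(π²+ln²(OS)) = 0.228.
From t_p = π/ω_d, ω_d = π/0.00105 = 2990 rad/s, so ω_n = ω_d/√(1−ζ²) = 3070 rad/s.
t_s ≈ 4/(ζω_n) = 4/(0.228·3070) = 0.00572 s.

t_s ≈ 0.00572 s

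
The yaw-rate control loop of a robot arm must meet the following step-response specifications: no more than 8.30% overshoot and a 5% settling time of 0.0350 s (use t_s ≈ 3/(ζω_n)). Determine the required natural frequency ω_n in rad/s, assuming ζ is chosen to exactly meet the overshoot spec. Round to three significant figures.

From %OS = 100·exp(−πζ/√(1−ζ²)), invert to get ζ = −ln(OS)/√(π² + ln²(OS)) with OS = 0.0830.
−ln 0.0830 = 2.489, so ζ = 2.489/√(π² + 6.195) = 0.621.
Then ω_n = 3/(ζ t_s) = 3/(0.621 × 0.0350) = 138 rad/s.

ω_n ≈ 138 rad/s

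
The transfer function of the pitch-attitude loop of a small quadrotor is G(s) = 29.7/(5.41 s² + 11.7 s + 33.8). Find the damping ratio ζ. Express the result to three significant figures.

ζ ≈ 0.433

Dividing through by 5.41: denominator becomes s² + 2.163 s + 6.248.
So ω_n = √6.248 = 2.50 rad/s and ζ = 2.163/(2·2.50) = 0.433.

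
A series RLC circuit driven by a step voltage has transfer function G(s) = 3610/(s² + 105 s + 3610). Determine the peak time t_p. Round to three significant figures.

ω_n = √3610 = 60.1 rad/s; ζ = 105/(2·60.1) = 0.874.
ω_d = ω_n√(1−ζ²) = 29.2 rad/s. Then t_p = π/ω_d = 0.108 s.

t_p ≈ 0.108 s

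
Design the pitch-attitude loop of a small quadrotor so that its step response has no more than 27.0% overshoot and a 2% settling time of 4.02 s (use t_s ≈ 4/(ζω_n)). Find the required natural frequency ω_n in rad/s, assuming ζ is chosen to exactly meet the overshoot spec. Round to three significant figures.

Inverting the overshoot relation: ζ = |ln 0.270|/√(π² + ln²0.270) = 0.385.
From t_s ≈ 4/(ζω_n): ω_n = 4/(ζ·t_s) = 4/(0.385·4.02) = 2.59 rad/s.

ω_n ≈ 2.59 rad/s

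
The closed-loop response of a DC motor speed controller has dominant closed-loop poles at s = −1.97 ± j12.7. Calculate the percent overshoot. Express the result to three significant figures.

The poles are at −σ ± jω_d with σ = 1.97 and ω_d = 12.7, so ω_n = √(σ²+ω_d²) = 12.9 rad/s and ζ = σ/ω_n = 0.153.
Overshoot: exp(−π·0.153/√(1−0.153²)) = 0.614, i.e. 61.4%.

%OS ≈ 61.4%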